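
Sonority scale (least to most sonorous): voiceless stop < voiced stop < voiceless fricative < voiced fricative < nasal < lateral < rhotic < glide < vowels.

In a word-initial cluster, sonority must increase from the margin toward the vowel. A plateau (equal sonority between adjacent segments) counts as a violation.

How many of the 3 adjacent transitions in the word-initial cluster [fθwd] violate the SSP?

/f/: voiceless fricative = 3.
/θ/: voiceless fricative = 3.
/w/: glide = 8.
/d/: voiced stop = 2.
/f/→/θ/: 3→3 (plateau) — violation.
/θ/→/w/: 3→8 (rises) — ok.
/w/→/d/: 8→2 (does not rise) — violation.

2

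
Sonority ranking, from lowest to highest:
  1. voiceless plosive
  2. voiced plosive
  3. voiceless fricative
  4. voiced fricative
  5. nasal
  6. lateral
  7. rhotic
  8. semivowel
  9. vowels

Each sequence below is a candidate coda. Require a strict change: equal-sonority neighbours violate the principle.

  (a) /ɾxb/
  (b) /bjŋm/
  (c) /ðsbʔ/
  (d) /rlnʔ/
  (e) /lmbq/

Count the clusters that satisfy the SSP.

(a) 7-3-2 → obeys
(b) 2-8-5-5 → violates
(c) 4-3-2-1 → obeys
(d) 7-6-5-1 → obeys
(e) 6-5-2-1 → obeys

4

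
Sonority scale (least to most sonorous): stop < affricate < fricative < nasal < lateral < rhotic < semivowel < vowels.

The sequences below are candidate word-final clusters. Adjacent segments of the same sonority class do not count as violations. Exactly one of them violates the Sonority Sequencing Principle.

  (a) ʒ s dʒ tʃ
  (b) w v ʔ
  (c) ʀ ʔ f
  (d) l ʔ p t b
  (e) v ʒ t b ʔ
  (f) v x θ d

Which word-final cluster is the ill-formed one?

(a) sonority 3-3-2-2: well-formed.
(b) sonority 7-3-1: well-formed.
(c) sonority 6-1-3: ill-formed.
(d) sonority 5-1-1-1-1: well-formed.
(e) sonority 3-3-1-1-1: well-formed.
(f) sonority 3-3-3-1: well-formed.

c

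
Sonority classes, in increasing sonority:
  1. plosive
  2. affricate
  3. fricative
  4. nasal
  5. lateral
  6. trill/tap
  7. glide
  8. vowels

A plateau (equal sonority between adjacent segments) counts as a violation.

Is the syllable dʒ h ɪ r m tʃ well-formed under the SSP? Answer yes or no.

yes

Onset: /dʒ/ is an affricate (sonority 2), /h/ is a fricative (sonority 3); then the nucleus /ɪ/ (sonority 8).
Onset profile 2-3-8 — rises to the nucleus.
Coda: /r/ is a trill/tap (sonority 6), /m/ is a nasal (sonority 4), /tʃ/ is an affricate (sonority 2).
Coda profile 8-6-4-2 — falls from the nucleus.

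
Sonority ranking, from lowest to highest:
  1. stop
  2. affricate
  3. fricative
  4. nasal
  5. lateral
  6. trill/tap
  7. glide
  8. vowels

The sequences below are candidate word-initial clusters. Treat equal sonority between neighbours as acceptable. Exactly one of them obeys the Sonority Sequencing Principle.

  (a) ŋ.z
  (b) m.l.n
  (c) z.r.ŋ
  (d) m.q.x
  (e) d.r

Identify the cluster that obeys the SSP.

e

(a) sonority 4-3: ill-formed.
(b) sonority 4-5-4: ill-formed.
(c) sonority 3-6-4: ill-formed.
(d) sonority 4-1-3: ill-formed.
(e) sonority 1-6: well-formed.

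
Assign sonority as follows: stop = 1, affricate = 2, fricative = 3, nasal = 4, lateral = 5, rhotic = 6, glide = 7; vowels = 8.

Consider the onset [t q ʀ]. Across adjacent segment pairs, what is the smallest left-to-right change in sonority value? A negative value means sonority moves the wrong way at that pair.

/t/: stop = 1.
/q/: stop = 1.
/ʀ/: rhotic = 6.
/t/→/q/: change +0.
/q/→/ʀ/: change +5.
Minimum = 0.

0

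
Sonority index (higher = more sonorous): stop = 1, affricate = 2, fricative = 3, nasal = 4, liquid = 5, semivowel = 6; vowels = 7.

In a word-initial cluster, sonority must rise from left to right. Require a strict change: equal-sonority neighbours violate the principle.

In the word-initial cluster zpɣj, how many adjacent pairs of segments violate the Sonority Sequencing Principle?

/z/ — fricative, sonority 3.
/p/ — stop, sonority 1.
/ɣ/ — fricative, sonority 3.
/j/ — semivowel, sonority 6.
/z/→/p/: 3→1 (does not rise) — violation.
/p/→/ɣ/: 1→3 (rises) — ok.
/ɣ/→/j/: 3→6 (rises) — ok.

1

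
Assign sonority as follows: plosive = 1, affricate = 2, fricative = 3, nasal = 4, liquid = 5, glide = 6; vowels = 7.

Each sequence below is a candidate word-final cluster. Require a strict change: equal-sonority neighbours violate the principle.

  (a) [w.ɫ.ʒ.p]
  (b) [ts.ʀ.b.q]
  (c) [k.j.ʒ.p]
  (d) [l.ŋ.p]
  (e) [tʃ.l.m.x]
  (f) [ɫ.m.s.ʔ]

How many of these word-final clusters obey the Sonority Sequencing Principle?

3

(a) 6-5-3-1 → obeys
(b) 2-5-1-1 → violates
(c) 1-6-3-1 → violates
(d) 5-4-1 → obeys
(e) 2-5-4-3 → violates
(f) 5-4-3-1 → obeys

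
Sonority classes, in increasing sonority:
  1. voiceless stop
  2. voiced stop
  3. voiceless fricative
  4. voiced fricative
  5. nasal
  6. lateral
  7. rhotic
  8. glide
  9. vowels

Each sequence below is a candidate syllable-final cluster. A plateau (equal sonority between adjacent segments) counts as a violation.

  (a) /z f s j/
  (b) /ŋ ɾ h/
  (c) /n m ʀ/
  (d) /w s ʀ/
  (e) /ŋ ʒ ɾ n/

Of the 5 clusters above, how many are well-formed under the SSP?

(a) 4-3-3-8 → violates
(b) 5-7-3 → violates
(c) 5-5-7 → violates
(d) 8-3-7 → violates
(e) 5-4-7-5 → violates

0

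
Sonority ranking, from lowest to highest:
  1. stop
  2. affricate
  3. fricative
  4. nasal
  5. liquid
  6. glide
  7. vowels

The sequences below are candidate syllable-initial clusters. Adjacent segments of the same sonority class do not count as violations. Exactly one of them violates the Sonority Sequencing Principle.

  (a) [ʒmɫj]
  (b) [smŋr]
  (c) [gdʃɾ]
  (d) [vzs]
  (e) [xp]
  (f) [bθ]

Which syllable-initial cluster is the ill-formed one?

(a) [ʒmɫj]: profile 3-4-5-6 — obeys.
(b) [smŋr]: profile 3-4-4-5 — obeys.
(c) [gdʃɾ]: profile 1-1-3-5 — obeys.
(d) [vzs]: profile 3-3-3 — obeys.
(e) [xp]: profile 3-1 — violates.
(f) [bθ]: profile 1-3 — obeys.

e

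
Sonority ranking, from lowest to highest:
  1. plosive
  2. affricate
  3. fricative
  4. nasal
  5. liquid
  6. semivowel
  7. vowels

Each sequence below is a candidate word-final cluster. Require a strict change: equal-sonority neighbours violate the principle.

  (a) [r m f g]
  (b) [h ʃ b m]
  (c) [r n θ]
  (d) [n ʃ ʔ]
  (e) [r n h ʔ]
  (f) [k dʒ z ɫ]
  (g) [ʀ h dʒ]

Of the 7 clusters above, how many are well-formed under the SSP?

5

(a) 5-4-3-1 → obeys
(b) 3-3-1-4 → violates
(c) 5-4-3 → obeys
(d) 4-3-1 → obeys
(e) 5-4-3-1 → obeys
(f) 1-2-3-5 → violates
(g) 5-3-2 → obeys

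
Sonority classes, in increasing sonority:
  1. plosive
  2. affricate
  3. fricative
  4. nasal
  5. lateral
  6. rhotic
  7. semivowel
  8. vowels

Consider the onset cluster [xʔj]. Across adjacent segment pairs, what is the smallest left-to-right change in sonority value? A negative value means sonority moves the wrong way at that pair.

/x/: fricative = 3.
/ʔ/: plosive = 1.
/j/: semivowel = 7.
/x/→/ʔ/: change -2.
/ʔ/→/j/: change +6.
Minimum = -2.

-2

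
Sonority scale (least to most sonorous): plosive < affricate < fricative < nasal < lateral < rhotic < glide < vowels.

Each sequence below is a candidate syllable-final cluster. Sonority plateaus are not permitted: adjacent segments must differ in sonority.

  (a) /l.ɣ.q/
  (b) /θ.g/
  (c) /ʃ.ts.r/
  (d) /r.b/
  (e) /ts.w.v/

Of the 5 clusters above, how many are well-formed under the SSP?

3

(a) /l.ɣ.q/: profile 5-3-1 — obeys.
(b) /θ.g/: profile 3-1 — obeys.
(c) /ʃ.ts.r/: profile 3-2-6 — violates.
(d) /r.b/: profile 6-1 — obeys.
(e) /ts.w.v/: profile 2-7-3 — violates.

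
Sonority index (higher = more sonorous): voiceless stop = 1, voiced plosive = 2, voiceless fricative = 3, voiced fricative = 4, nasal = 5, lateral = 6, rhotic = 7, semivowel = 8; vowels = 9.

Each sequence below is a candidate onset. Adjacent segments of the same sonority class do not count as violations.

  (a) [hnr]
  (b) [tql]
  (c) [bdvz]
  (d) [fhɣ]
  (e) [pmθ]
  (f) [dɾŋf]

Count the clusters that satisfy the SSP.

(a) [hnr]: profile 3-5-7 — obeys.
(b) [tql]: profile 1-1-6 — obeys.
(c) [bdvz]: profile 2-2-4-4 — obeys.
(d) [fhɣ]: profile 3-3-4 — obeys.
(e) [pmθ]: profile 1-5-3 — violates.
(f) [dɾŋf]: profile 2-7-5-3 — violates.

4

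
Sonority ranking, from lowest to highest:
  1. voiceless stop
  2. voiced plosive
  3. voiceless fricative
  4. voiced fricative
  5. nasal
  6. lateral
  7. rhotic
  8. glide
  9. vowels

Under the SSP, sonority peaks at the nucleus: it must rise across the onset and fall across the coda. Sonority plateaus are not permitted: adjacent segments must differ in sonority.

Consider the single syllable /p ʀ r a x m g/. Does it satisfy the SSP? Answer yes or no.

no

Onset: /p/ is a voiceless stop (sonority 1), /ʀ/ is a rhotic (sonority 7), /r/ is a rhotic (sonority 7); then the nucleus /a/ (sonority 9).
Onset profile 1-7-7-9 — does not strictly rise throughout.
Coda: /x/ is a voiceless fricative (sonority 3), /m/ is a nasal (sonority 5), /g/ is a voiced plosive (sonority 2).
Coda profile 9-3-5-2 — does not strictly fall throughout.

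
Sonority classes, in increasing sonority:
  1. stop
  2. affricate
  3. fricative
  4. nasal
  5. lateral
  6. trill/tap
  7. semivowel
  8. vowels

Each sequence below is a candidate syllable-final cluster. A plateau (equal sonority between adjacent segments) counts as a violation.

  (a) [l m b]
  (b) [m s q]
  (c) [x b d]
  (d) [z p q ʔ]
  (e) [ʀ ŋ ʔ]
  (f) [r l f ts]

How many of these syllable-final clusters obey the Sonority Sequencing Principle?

(a) sonority 5-4-1: well-formed.
(b) sonority 4-3-1: well-formed.
(c) sonority 3-1-1: ill-formed.
(d) sonority 3-1-1-1: ill-formed.
(e) sonority 6-4-1: well-formed.
(f) sonority 6-5-3-2: well-formed.

4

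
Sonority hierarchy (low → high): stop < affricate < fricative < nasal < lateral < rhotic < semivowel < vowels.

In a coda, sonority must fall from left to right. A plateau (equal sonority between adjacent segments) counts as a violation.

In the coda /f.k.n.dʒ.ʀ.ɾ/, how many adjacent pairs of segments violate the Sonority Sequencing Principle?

3

/f/ is a fricative (sonority 3).
/k/ is a stop (sonority 1).
/n/ is a nasal (sonority 4).
/dʒ/ is an affricate (sonority 2).
/ʀ/ is a rhotic (sonority 6).
/ɾ/ is a rhotic (sonority 6).
/f/→/k/: 3→1 (falls) — ok.
/k/→/n/: 1→4 (does not fall) — violation.
/n/→/dʒ/: 4→2 (falls) — ok.
/dʒ/→/ʀ/: 2→6 (does not fall) — violation.
/ʀ/→/ɾ/: 6→6 (plateau) — violation.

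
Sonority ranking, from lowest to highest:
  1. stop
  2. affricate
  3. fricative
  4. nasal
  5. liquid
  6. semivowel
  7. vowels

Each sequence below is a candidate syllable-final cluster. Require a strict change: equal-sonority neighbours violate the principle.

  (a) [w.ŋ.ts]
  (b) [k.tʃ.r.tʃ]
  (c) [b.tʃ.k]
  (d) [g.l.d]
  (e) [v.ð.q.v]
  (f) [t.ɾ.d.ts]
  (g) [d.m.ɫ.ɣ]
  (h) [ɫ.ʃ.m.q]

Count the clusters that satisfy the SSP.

1

(a) 6-4-2 → obeys
(b) 1-2-5-2 → violates
(c) 1-2-1 → violates
(d) 1-5-1 → violates
(e) 3-3-1-3 → violates
(f) 1-5-1-2 → violates
(g) 1-4-5-3 → violates
(h) 5-3-4-1 → violates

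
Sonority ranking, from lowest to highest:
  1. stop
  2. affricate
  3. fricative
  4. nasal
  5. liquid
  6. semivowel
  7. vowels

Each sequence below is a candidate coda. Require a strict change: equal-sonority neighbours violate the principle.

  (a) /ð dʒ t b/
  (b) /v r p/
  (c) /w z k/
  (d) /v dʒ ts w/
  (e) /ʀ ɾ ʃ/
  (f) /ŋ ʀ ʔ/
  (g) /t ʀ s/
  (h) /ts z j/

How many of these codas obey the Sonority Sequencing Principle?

(a) 3-2-1-1 → violates
(b) 3-5-1 → violates
(c) 6-3-1 → obeys
(d) 3-2-2-6 → violates
(e) 5-5-3 → violates
(f) 4-5-1 → violates
(g) 1-5-3 → violates
(h) 2-3-6 → violates

1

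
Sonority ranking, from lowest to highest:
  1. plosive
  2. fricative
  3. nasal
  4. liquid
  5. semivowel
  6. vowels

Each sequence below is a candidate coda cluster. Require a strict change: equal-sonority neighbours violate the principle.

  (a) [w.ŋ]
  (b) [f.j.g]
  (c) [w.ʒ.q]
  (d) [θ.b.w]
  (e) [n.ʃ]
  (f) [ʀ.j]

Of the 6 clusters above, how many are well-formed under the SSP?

(a) [w.ŋ]: profile 5-3 — obeys.
(b) [f.j.g]: profile 2-5-1 — violates.
(c) [w.ʒ.q]: profile 5-2-1 — obeys.
(d) [θ.b.w]: profile 2-1-5 — violates.
(e) [n.ʃ]: profile 3-2 — obeys.
(f) [ʀ.j]: profile 4-5 — violates.

3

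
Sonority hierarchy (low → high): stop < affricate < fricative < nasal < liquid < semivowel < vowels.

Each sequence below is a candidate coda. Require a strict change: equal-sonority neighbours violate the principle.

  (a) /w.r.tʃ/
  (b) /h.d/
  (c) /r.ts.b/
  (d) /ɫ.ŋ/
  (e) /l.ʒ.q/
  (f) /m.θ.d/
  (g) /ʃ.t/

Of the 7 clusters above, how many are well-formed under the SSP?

7

(a) sonority 6-5-2: well-formed.
(b) sonority 3-1: well-formed.
(c) sonority 5-2-1: well-formed.
(d) sonority 5-4: well-formed.
(e) sonority 5-3-1: well-formed.
(f) sonority 4-3-1: well-formed.
(g) sonority 3-1: well-formed.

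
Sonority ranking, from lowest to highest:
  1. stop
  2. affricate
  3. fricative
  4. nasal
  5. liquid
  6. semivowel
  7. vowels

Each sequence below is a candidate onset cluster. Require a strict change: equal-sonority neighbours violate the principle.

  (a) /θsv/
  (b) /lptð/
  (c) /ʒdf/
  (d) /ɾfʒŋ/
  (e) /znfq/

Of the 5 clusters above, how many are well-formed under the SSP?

0

(a) sonority 3-3-3: ill-formed.
(b) sonority 5-1-1-3: ill-formed.
(c) sonority 3-1-3: ill-formed.
(d) sonority 5-3-3-4: ill-formed.
(e) sonority 3-4-3-1: ill-formed.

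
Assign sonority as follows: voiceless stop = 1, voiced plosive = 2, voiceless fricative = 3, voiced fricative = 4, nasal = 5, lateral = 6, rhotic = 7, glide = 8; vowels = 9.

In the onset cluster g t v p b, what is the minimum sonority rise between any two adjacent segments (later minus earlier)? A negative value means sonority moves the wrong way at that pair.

/g/ — voiced plosive, sonority 2.
/t/ — voiceless stop, sonority 1.
/v/ — voiced fricative, sonority 4.
/p/ — voiceless stop, sonority 1.
/b/ — voiced plosive, sonority 2.
/g/→/t/: change -1.
/t/→/v/: change +3.
/v/→/p/: change -3.
/p/→/b/: change +1.
Minimum = -3.

-3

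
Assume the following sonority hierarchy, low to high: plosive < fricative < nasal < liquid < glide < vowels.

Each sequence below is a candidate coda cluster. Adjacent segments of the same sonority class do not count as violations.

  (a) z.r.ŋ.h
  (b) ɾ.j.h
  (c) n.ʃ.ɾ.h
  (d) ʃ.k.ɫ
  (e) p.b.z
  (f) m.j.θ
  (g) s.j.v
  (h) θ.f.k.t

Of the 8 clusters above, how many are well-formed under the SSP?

(a) z.r.ŋ.h: profile 2-4-3-2 — violates.
(b) ɾ.j.h: profile 4-5-2 — violates.
(c) n.ʃ.ɾ.h: profile 3-2-4-2 — violates.
(d) ʃ.k.ɫ: profile 2-1-4 — violates.
(e) p.b.z: profile 1-1-2 — violates.
(f) m.j.θ: profile 3-5-2 — violates.
(g) s.j.v: profile 2-5-2 — violates.
(h) θ.f.k.t: profile 2-2-1-1 — obeys.

1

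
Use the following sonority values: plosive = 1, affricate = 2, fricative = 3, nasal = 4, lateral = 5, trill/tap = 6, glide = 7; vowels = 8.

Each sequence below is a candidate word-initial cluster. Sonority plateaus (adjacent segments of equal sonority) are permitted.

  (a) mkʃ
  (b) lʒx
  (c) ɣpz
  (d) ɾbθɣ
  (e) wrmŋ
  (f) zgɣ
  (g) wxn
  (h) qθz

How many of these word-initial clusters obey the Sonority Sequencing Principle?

(a) 4-1-3 → violates
(b) 5-3-3 → violates
(c) 3-1-3 → violates
(d) 6-1-3-3 → violates
(e) 7-6-4-4 → violates
(f) 3-1-3 → violates
(g) 7-3-4 → violates
(h) 1-3-3 → obeys

1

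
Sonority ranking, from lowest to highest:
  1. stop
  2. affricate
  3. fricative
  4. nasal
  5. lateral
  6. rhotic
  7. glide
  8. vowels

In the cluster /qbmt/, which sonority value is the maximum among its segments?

4

/q/ — stop, sonority 1.
/b/ — stop, sonority 1.
/m/ — nasal, sonority 4.
/t/ — stop, sonority 1.
The maximum is 4.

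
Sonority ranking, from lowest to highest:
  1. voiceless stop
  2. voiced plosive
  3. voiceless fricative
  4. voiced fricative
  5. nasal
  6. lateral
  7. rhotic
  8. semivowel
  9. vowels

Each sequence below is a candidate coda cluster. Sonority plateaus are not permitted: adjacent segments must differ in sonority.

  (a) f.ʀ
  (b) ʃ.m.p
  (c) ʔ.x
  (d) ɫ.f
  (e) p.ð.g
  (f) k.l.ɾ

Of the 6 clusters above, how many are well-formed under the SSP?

(a) 3-7 → violates
(b) 3-5-1 → violates
(c) 1-3 → violates
(d) 6-3 → obeys
(e) 1-4-2 → violates
(f) 1-6-7 → violates

1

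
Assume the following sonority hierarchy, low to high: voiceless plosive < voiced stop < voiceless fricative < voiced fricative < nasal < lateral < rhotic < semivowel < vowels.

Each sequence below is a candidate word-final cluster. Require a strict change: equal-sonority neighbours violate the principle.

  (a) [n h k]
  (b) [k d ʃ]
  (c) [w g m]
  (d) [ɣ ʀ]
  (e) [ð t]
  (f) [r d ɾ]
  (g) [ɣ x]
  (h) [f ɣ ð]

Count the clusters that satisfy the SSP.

(a) 5-3-1 → obeys
(b) 1-2-3 → violates
(c) 8-2-5 → violates
(d) 4-7 → violates
(e) 4-1 → obeys
(f) 7-2-7 → violates
(g) 4-3 → obeys
(h) 3-4-4 → violates

3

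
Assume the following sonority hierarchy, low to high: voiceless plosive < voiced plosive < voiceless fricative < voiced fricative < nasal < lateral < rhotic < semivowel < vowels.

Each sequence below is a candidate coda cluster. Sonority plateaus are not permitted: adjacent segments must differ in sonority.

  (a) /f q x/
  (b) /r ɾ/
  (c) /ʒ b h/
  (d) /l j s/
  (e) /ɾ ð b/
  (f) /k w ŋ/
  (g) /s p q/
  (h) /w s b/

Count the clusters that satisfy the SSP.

(a) 3-1-3 → violates
(b) 7-7 → violates
(c) 4-2-3 → violates
(d) 6-8-3 → violates
(e) 7-4-2 → obeys
(f) 1-8-5 → violates
(g) 3-1-1 → violates
(h) 8-3-2 → obeys

2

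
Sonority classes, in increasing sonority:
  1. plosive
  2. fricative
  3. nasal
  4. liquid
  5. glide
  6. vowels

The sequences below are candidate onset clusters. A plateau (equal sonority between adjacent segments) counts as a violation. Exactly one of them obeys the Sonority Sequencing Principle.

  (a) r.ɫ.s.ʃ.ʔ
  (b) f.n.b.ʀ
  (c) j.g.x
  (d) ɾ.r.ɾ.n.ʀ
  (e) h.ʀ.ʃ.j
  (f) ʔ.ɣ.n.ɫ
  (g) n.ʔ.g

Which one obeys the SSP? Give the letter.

(a) r.ɫ.s.ʃ.ʔ: profile 4-4-2-2-1 — violates.
(b) f.n.b.ʀ: profile 2-3-1-4 — violates.
(c) j.g.x: profile 5-1-2 — violates.
(d) ɾ.r.ɾ.n.ʀ: profile 4-4-4-3-4 — violates.
(e) h.ʀ.ʃ.j: profile 2-4-2-5 — violates.
(f) ʔ.ɣ.n.ɫ: profile 1-2-3-4 — obeys.
(g) n.ʔ.g: profile 3-1-1 — violates.

f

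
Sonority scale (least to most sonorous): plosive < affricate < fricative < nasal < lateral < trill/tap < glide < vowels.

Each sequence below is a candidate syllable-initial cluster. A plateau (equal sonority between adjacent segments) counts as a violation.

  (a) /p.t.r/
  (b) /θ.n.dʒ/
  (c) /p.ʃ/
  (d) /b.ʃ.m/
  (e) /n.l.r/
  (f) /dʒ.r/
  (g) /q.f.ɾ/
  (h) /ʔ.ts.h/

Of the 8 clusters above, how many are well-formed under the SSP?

(a) sonority 1-1-6: ill-formed.
(b) sonority 3-4-2: ill-formed.
(c) sonority 1-3: well-formed.
(d) sonority 1-3-4: well-formed.
(e) sonority 4-5-6: well-formed.
(f) sonority 2-6: well-formed.
(g) sonority 1-3-6: well-formed.
(h) sonority 1-2-3: well-formed.

6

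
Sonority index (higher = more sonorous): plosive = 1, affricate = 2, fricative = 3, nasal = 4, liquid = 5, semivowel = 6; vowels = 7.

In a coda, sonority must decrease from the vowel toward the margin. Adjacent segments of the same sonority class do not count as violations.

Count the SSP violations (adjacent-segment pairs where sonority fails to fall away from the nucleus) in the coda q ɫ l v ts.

1

/q/ — plosive, sonority 1.
/ɫ/ — liquid, sonority 5.
/l/ — liquid, sonority 5.
/v/ — fricative, sonority 3.
/ts/ — affricate, sonority 2.
/q/→/ɫ/: 1→5 (does not fall) — violation.
/ɫ/→/l/: 5→5 (plateau, allowed) — ok.
/l/→/v/: 5→3 (falls) — ok.
/v/→/ts/: 3→2 (falls) — ok.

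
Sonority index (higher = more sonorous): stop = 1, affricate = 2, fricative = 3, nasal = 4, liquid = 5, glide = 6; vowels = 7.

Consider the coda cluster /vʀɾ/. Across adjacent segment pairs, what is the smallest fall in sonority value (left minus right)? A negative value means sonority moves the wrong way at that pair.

/v/: fricative = 3.
/ʀ/: liquid = 5.
/ɾ/: liquid = 5.
/v/→/ʀ/: change -2.
/ʀ/→/ɾ/: change +0.
Minimum = -2.

-2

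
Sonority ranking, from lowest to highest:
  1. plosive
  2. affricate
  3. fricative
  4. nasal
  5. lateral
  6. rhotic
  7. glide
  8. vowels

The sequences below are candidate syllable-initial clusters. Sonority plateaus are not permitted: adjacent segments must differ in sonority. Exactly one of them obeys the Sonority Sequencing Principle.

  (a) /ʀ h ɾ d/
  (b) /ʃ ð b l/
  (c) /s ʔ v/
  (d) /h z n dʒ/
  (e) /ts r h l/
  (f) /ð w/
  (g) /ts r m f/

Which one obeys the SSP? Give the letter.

f

(a) sonority 6-3-6-1: ill-formed.
(b) sonority 3-3-1-5: ill-formed.
(c) sonority 3-1-3: ill-formed.
(d) sonority 3-3-4-2: ill-formed.
(e) sonority 2-6-3-5: ill-formed.
(f) sonority 3-7: well-formed.
(g) sonority 2-6-4-3: ill-formed.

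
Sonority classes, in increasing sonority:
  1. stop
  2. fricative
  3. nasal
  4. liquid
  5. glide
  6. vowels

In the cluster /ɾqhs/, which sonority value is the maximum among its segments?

/ɾ/ is a liquid (sonority 4).
/q/ is a stop (sonority 1).
/h/ is a fricative (sonority 2).
/s/ is a fricative (sonority 2).
The maximum is 4.

4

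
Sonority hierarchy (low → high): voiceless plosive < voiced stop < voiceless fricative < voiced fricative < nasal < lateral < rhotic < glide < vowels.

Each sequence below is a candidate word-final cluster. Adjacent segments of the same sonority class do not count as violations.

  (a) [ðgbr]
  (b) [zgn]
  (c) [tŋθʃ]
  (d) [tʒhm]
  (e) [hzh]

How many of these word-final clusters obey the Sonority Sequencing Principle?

(a) sonority 4-2-2-7: ill-formed.
(b) sonority 4-2-5: ill-formed.
(c) sonority 1-5-3-3: ill-formed.
(d) sonority 1-4-3-5: ill-formed.
(e) sonority 3-4-3: ill-formed.

0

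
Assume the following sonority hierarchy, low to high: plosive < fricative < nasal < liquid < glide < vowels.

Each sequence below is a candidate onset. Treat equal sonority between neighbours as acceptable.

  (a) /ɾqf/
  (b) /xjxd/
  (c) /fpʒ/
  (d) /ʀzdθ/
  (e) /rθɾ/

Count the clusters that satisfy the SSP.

(a) 4-1-2 → violates
(b) 2-5-2-1 → violates
(c) 2-1-2 → violates
(d) 4-2-1-2 → violates
(e) 4-2-4 → violates

0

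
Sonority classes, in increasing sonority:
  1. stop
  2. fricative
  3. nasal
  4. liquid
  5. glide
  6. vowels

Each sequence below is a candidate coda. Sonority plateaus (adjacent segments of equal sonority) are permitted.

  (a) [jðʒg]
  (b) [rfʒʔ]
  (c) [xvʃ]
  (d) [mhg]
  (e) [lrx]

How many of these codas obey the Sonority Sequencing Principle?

5

(a) [jðʒg]: profile 5-2-2-1 — obeys.
(b) [rfʒʔ]: profile 4-2-2-1 — obeys.
(c) [xvʃ]: profile 2-2-2 — obeys.
(d) [mhg]: profile 3-2-1 — obeys.
(e) [lrx]: profile 4-4-2 — obeys.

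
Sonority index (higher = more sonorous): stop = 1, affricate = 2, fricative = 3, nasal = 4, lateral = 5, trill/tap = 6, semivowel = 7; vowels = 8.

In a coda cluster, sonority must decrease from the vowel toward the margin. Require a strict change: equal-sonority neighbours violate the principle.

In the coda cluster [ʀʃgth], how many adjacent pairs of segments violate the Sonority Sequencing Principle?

2

/ʀ/: trill/tap = 6.
/ʃ/: fricative = 3.
/g/: stop = 1.
/t/: stop = 1.
/h/: fricative = 3.
/ʀ/→/ʃ/: 6→3 (falls) — ok.
/ʃ/→/g/: 3→1 (falls) — ok.
/g/→/t/: 1→1 (plateau) — violation.
/t/→/h/: 1→3 (does not fall) — violation.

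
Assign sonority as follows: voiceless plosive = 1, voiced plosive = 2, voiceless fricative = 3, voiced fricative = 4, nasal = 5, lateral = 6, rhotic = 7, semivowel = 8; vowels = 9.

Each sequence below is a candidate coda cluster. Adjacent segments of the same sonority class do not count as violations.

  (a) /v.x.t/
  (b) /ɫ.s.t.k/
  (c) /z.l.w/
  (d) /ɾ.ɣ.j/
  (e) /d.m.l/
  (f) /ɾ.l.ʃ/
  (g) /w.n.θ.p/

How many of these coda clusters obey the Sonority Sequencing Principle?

(a) sonority 4-3-1: well-formed.
(b) sonority 6-3-1-1: well-formed.
(c) sonority 4-6-8: ill-formed.
(d) sonority 7-4-8: ill-formed.
(e) sonority 2-5-6: ill-formed.
(f) sonority 7-6-3: well-formed.
(g) sonority 8-5-3-1: well-formed.

4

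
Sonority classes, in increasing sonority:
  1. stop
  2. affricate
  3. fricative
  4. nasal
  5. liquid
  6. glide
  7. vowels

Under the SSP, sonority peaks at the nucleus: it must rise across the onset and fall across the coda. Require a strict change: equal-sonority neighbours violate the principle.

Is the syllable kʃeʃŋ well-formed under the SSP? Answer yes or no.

Onset: /k/ is a stop (sonority 1), /ʃ/ is a fricative (sonority 3); then the nucleus /e/ (sonority 7).
Onset profile 1-3-7 — rises to the nucleus.
Coda: /ʃ/ is a fricative (sonority 3), /ŋ/ is a nasal (sonority 4).
Coda profile 7-3-4 — does not strictly fall throughout.

no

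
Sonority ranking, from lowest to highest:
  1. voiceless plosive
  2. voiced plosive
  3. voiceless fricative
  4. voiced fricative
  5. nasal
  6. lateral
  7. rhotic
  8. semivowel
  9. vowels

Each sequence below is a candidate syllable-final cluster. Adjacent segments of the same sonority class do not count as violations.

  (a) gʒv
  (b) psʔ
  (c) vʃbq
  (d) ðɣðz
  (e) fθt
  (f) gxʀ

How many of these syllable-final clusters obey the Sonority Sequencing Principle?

(a) sonority 2-4-4: ill-formed.
(b) sonority 1-3-1: ill-formed.
(c) sonority 4-3-2-1: well-formed.
(d) sonority 4-4-4-4: well-formed.
(e) sonority 3-3-1: well-formed.
(f) sonority 2-3-7: ill-formed.

3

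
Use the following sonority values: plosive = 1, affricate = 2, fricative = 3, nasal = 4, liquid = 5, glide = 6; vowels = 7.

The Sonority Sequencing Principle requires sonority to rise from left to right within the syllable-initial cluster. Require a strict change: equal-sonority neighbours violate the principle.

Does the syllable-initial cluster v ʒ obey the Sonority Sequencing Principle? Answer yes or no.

/v/ is a fricative (sonority 3).
/ʒ/ is a fricative (sonority 3).
The profile is 3-3. Between /v/ (3) and /ʒ/ (3) sonority does not rise, so the cluster violates the SSP.

no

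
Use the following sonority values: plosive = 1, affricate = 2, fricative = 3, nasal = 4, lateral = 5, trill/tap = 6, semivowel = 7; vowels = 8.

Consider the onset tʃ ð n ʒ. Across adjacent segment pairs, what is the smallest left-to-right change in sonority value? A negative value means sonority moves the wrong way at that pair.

/tʃ/ is an affricate (sonority 2).
/ð/ is a fricative (sonority 3).
/n/ is a nasal (sonority 4).
/ʒ/ is a fricative (sonority 3).
/tʃ/→/ð/: change +1.
/ð/→/n/: change +1.
/n/→/ʒ/: change -1.
Minimum = -1.

-1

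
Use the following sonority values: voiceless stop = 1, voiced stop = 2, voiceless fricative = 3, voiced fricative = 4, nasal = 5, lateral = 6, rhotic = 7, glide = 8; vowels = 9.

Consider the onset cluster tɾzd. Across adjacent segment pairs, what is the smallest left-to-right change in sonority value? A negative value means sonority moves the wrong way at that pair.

-3

/t/ is a voiceless stop (sonority 1).
/ɾ/ is a rhotic (sonority 7).
/z/ is a voiced fricative (sonority 4).
/d/ is a voiced stop (sonority 2).
/t/→/ɾ/: change +6.
/ɾ/→/z/: change -3.
/z/→/d/: change -2.
Minimum = -3.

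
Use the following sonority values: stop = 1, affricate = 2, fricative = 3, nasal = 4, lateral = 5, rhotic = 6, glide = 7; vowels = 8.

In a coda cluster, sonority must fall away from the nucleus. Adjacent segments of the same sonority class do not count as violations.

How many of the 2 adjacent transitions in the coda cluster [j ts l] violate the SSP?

/j/: glide = 7.
/ts/: affricate = 2.
/l/: lateral = 5.
/j/→/ts/: 7→2 (falls) — ok.
/ts/→/l/: 2→5 (does not fall) — violation.

1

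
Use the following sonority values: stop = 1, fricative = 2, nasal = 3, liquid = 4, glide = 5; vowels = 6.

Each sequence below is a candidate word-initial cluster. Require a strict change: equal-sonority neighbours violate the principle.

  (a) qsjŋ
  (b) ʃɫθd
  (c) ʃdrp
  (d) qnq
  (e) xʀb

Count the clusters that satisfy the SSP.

(a) qsjŋ: profile 1-2-5-3 — violates.
(b) ʃɫθd: profile 2-4-2-1 — violates.
(c) ʃdrp: profile 2-1-4-1 — violates.
(d) qnq: profile 1-3-1 — violates.
(e) xʀb: profile 2-4-1 — violates.

0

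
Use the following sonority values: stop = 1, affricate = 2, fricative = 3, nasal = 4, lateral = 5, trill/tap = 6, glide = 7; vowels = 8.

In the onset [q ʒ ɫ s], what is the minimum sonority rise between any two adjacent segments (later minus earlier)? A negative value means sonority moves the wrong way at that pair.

/q/: stop = 1.
/ʒ/: fricative = 3.
/ɫ/: lateral = 5.
/s/: fricative = 3.
/q/→/ʒ/: change +2.
/ʒ/→/ɫ/: change +2.
/ɫ/→/s/: change -2.
Minimum = -2.

-2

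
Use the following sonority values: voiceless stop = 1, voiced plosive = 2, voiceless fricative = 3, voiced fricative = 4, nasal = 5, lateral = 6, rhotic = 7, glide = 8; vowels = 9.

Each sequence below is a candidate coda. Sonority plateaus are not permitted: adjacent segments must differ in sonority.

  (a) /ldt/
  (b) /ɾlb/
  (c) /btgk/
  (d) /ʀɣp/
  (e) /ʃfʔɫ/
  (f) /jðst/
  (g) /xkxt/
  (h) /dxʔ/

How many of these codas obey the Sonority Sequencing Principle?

4

(a) /ldt/: profile 6-2-1 — obeys.
(b) /ɾlb/: profile 7-6-2 — obeys.
(c) /btgk/: profile 2-1-2-1 — violates.
(d) /ʀɣp/: profile 7-4-1 — obeys.
(e) /ʃfʔɫ/: profile 3-3-1-6 — violates.
(f) /jðst/: profile 8-4-3-1 — obeys.
(g) /xkxt/: profile 3-1-3-1 — violates.
(h) /dxʔ/: profile 2-3-1 — violates.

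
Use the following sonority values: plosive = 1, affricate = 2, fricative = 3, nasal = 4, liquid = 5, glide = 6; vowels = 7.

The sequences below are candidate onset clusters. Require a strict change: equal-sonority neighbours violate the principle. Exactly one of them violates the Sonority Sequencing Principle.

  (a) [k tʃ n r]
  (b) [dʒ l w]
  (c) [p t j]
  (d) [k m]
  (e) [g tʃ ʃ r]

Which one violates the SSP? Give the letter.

c

(a) [k tʃ n r]: profile 1-2-4-5 — obeys.
(b) [dʒ l w]: profile 2-5-6 — obeys.
(c) [p t j]: profile 1-1-6 — violates.
(d) [k m]: profile 1-4 — obeys.
(e) [g tʃ ʃ r]: profile 1-2-3-5 — obeys.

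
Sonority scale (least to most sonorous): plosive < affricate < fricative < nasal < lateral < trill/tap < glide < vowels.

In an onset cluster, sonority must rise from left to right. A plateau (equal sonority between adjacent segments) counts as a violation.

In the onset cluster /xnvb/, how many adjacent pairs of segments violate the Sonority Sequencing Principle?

2

/x/: fricative = 3.
/n/: nasal = 4.
/v/: fricative = 3.
/b/: plosive = 1.
/x/→/n/: 3→4 (rises) — ok.
/n/→/v/: 4→3 (does not rise) — violation.
/v/→/b/: 3→1 (does not rise) — violation.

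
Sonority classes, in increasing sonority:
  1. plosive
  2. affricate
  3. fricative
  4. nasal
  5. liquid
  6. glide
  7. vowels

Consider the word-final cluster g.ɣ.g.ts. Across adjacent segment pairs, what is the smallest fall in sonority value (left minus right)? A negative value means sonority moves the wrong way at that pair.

/g/ is a plosive (sonority 1).
/ɣ/ is a fricative (sonority 3).
/g/ is a plosive (sonority 1).
/ts/ is an affricate (sonority 2).
/g/→/ɣ/: change -2.
/ɣ/→/g/: change +2.
/g/→/ts/: change -1.
Minimum = -2.

-2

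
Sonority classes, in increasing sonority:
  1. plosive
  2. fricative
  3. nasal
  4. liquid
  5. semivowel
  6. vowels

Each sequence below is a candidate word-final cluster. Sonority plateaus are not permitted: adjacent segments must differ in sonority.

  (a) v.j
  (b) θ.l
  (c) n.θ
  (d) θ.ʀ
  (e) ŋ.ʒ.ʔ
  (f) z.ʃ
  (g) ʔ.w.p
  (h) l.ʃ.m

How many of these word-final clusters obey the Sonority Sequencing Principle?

2

(a) sonority 2-5: ill-formed.
(b) sonority 2-4: ill-formed.
(c) sonority 3-2: well-formed.
(d) sonority 2-4: ill-formed.
(e) sonority 3-2-1: well-formed.
(f) sonority 2-2: ill-formed.
(g) sonority 1-5-1: ill-formed.
(h) sonority 4-2-3: ill-formed.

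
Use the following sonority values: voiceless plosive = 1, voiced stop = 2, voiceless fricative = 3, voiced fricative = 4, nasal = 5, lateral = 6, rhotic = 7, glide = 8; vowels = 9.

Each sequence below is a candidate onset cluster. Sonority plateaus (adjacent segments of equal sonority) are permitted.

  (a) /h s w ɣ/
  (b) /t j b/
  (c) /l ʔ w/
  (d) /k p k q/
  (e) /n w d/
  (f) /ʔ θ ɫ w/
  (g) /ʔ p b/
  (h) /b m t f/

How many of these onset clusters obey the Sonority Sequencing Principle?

(a) sonority 3-3-8-4: ill-formed.
(b) sonority 1-8-2: ill-formed.
(c) sonority 6-1-8: ill-formed.
(d) sonority 1-1-1-1: well-formed.
(e) sonority 5-8-2: ill-formed.
(f) sonority 1-3-6-8: well-formed.
(g) sonority 1-1-2: well-formed.
(h) sonority 2-5-1-3: ill-formed.

3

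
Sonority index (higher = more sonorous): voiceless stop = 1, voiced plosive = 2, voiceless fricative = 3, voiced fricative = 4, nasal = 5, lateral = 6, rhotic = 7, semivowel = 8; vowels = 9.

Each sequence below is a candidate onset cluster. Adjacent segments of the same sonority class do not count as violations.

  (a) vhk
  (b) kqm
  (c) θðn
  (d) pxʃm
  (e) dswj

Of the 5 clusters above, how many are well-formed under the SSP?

4

(a) vhk: profile 4-3-1 — violates.
(b) kqm: profile 1-1-5 — obeys.
(c) θðn: profile 3-4-5 — obeys.
(d) pxʃm: profile 1-3-3-5 — obeys.
(e) dswj: profile 2-3-8-8 — obeys.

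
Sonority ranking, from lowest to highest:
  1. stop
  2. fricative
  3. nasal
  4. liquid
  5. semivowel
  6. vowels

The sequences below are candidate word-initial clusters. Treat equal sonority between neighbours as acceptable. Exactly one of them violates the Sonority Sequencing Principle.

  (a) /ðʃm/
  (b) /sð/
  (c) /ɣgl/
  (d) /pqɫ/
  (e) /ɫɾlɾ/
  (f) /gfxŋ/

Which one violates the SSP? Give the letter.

c

(a) /ðʃm/: profile 2-2-3 — obeys.
(b) /sð/: profile 2-2 — obeys.
(c) /ɣgl/: profile 2-1-4 — violates.
(d) /pqɫ/: profile 1-1-4 — obeys.
(e) /ɫɾlɾ/: profile 4-4-4-4 — obeys.
(f) /gfxŋ/: profile 1-2-2-3 — obeys.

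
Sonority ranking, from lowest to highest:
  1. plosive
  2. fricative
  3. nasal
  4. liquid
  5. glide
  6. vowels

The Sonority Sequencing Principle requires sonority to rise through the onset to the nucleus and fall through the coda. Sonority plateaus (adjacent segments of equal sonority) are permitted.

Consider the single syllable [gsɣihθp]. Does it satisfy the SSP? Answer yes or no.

yes

Onset: /g/ is a plosive (sonority 1), /s/ is a fricative (sonority 2), /ɣ/ is a fricative (sonority 2); then the nucleus /i/ (sonority 6).
Onset profile 1-2-2-6 — rises to the nucleus.
Coda: /h/ is a fricative (sonority 2), /θ/ is a fricative (sonority 2), /p/ is a plosive (sonority 1).
Coda profile 6-2-2-1 — falls from the nucleus.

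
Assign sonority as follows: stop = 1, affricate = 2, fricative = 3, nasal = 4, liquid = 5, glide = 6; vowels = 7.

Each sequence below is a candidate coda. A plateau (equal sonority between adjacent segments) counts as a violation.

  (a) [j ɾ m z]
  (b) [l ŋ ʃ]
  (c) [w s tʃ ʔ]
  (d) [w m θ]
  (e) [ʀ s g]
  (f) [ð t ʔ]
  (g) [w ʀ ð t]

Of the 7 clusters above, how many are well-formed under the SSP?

6

(a) 6-5-4-3 → obeys
(b) 5-4-3 → obeys
(c) 6-3-2-1 → obeys
(d) 6-4-3 → obeys
(e) 5-3-1 → obeys
(f) 3-1-1 → violates
(g) 6-5-3-1 → obeys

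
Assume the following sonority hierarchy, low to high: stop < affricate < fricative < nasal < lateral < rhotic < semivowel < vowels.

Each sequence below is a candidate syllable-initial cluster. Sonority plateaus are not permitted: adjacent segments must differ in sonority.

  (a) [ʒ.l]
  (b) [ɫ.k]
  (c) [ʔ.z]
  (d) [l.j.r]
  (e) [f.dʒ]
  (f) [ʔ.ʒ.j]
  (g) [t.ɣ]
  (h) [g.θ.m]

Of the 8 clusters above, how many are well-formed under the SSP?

(a) sonority 3-5: well-formed.
(b) sonority 5-1: ill-formed.
(c) sonority 1-3: well-formed.
(d) sonority 5-7-6: ill-formed.
(e) sonority 3-2: ill-formed.
(f) sonority 1-3-7: well-formed.
(g) sonority 1-3: well-formed.
(h) sonority 1-3-4: well-formed.

5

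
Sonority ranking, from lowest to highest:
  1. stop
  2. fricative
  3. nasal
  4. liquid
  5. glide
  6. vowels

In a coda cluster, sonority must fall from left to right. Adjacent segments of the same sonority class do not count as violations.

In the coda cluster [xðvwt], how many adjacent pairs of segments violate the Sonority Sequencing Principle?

/x/ is a fricative (sonority 2).
/ð/ is a fricative (sonority 2).
/v/ is a fricative (sonority 2).
/w/ is a glide (sonority 5).
/t/ is a stop (sonority 1).
/x/→/ð/: 2→2 (plateau, allowed) — ok.
/ð/→/v/: 2→2 (plateau, allowed) — ok.
/v/→/w/: 2→5 (does not fall) — violation.
/w/→/t/: 5→1 (falls) — ok.

1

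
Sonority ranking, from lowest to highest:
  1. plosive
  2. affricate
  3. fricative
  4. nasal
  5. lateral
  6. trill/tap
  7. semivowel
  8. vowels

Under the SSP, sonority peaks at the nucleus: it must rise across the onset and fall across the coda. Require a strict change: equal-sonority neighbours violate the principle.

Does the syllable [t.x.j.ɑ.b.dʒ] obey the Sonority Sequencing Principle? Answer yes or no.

no

Onset: /t/ is a plosive (sonority 1), /x/ is a fricative (sonority 3), /j/ is a semivowel (sonority 7); then the nucleus /ɑ/ (sonority 8).
Onset profile 1-3-7-8 — rises to the nucleus.
Coda: /b/ is a plosive (sonority 1), /dʒ/ is an affricate (sonority 2).
Coda profile 8-1-2 — does not strictly fall throughout.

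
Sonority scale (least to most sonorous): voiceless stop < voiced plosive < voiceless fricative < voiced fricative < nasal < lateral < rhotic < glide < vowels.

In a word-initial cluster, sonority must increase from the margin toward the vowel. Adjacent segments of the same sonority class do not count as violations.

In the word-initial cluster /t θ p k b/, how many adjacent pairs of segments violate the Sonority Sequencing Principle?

/t/: voiceless stop = 1.
/θ/: voiceless fricative = 3.
/p/: voiceless stop = 1.
/k/: voiceless stop = 1.
/b/: voiced plosive = 2.
/t/→/θ/: 1→3 (rises) — ok.
/θ/→/p/: 3→1 (does not rise) — violation.
/p/→/k/: 1→1 (plateau, allowed) — ok.
/k/→/b/: 1→2 (rises) — ok.

1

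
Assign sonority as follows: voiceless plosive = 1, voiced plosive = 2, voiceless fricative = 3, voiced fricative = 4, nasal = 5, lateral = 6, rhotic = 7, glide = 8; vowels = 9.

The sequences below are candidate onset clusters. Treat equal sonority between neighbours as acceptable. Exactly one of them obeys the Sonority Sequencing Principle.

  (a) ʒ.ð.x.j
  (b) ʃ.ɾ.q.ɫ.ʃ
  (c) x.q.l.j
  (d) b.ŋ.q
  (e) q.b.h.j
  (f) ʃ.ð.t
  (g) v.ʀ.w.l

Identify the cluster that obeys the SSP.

e

(a) sonority 4-4-3-8: ill-formed.
(b) sonority 3-7-1-6-3: ill-formed.
(c) sonority 3-1-6-8: ill-formed.
(d) sonority 2-5-1: ill-formed.
(e) sonority 1-2-3-8: well-formed.
(f) sonority 3-4-1: ill-formed.
(g) sonority 4-7-8-6: ill-formed.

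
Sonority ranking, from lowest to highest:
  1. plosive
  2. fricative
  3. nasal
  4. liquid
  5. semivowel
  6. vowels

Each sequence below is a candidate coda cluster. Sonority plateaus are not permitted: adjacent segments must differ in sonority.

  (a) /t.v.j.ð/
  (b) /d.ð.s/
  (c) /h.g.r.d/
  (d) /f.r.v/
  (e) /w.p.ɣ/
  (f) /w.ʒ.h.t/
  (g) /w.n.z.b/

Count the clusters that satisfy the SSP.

1

(a) sonority 1-2-5-2: ill-formed.
(b) sonority 1-2-2: ill-formed.
(c) sonority 2-1-4-1: ill-formed.
(d) sonority 2-4-2: ill-formed.
(e) sonority 5-1-2: ill-formed.
(f) sonority 5-2-2-1: ill-formed.
(g) sonority 5-3-2-1: well-formed.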